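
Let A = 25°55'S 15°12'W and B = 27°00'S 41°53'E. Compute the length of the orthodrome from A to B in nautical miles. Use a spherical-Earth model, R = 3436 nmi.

cos σ = sin φ₁ sin φ₂ + cos φ₁ cos φ₂ cos Δλ
      = sin(-25.92°)sin(-27.00°) + cos(-25.92°)cos(-27.00°)cos(57.08°) = 0.6339
σ = 50.660° → d = Rσ = 3436·0.88419 = 3038 nmi

3038 nmi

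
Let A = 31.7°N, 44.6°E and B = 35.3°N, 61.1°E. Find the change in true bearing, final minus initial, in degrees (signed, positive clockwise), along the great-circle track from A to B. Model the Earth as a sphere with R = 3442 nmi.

Initial bearing θ₁ = atan2(sin Δλ cos φ₂, cos φ₁ sin φ₂ − sin φ₁ cos φ₂ cos Δλ) = 70.86°
Final bearing θ₂ = (initial bearing from the destination back to the start) + 180° = 80.01°
Δθ = θ₂ − θ₁ = +9.2°

+9.2°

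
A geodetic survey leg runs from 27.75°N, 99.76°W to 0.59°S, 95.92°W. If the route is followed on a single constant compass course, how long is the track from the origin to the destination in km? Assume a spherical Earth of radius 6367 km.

3176 km

Δψ = ln[tan(π/4+φ₂/2)/tan(π/4+φ₁/2)] = -0.5148;  Δφ = -0.4946 rad,  Δλ = +0.0670 rad
q = Δφ/Δψ = 0.9609
d = R·√(Δφ² + q²Δλ²) = 6367·0.49880 = 3176 km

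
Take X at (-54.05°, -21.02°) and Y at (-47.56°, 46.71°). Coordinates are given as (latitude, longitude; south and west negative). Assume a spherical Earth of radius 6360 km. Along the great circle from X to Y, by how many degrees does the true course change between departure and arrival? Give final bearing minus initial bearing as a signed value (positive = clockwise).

At departure: θ₁ = atan2(sin Δλ cos φ₂, cos φ₁ sin φ₂ − sin φ₁ cos φ₂ cos Δλ) = 109.91°
At arrival: θ₂ = atan2(sin Δλ cos φ₁, −cos φ₂ sin φ₁ + sin φ₂ cos φ₁ cos Δλ) = 54.88°
Δθ = θ₂ − θ₁ = -55.0°

-55.0°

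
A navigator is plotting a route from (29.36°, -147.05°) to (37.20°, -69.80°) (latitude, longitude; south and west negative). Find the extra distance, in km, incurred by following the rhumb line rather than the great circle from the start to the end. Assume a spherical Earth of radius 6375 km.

187 km

Great circle: cos σ = sin φ₁ sin φ₂ + cos φ₁ cos φ₂ cos Δλ,  σ = 1.1044 rad → d_gc = 7040.7 km
Rhumb line: Δψ = +0.1639, q = Δφ/Δψ = 0.8348, d_rh = R√(Δφ²+q²Δλ²) = 7228.0 km
Excess = 7228.0 − 7040.7 = 187.3 ≈ 187 km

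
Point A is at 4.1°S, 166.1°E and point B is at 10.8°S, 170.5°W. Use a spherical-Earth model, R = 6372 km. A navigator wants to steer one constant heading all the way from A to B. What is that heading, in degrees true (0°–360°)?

106.1°

Δψ = ln[tan(π/4+φ₂/2)/tan(π/4+φ₁/2)] = -0.1180
Δλ = +0.4084 rad (taken the short way round)
course = atan2(Δλ, Δψ) = 106.12°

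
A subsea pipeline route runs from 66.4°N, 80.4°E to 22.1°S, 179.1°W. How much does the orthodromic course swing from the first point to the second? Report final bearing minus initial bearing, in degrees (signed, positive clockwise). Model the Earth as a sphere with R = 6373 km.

At departure: θ₁ = atan2(sin Δλ cos φ₂, cos φ₁ sin φ₂ − sin φ₁ cos φ₂ cos Δλ) = 89.74°
At arrival: θ₂ = atan2(sin Δλ cos φ₁, −cos φ₂ sin φ₁ + sin φ₂ cos φ₁ cos Δλ) = 154.40°
Δθ = θ₂ − θ₁ = +64.7°

+64.7°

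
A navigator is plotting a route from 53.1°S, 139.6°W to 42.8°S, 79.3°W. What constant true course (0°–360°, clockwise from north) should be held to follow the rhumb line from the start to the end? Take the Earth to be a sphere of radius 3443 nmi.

Meridional parts: M(φ₁)=-1.0977, M(φ₂)=-0.8281 → ΔM = +0.2697;  Δλ = +1.0524 rad
tan C = Δλ / ΔM = +3.9028 → C = 75.63°

75.6°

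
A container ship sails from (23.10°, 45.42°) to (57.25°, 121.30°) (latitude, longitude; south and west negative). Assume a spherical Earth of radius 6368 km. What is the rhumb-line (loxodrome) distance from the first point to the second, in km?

Δψ = ln[tan(π/4+φ₂/2)/tan(π/4+φ₁/2)] = +0.8102;  Δφ = +0.5960 rad,  Δλ = +1.3244 rad
q = Δφ/Δψ = 0.7357
d = R·√(Δφ² + q²Δλ²) = 6368·1.14218 = 7273 km

7273 km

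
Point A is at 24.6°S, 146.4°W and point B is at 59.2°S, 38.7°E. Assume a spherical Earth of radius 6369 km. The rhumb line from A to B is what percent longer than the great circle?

Great circle: σ = 1.6772 rad → d_gc = Rσ = 10681.8 km
Rhumb: Δφ = -0.6039, Δλ = -3.0526, Δψ = -0.8462, q = Δφ/Δψ = 0.7137 → d_rh = R√(Δφ²+q²Δλ²) = 14398.1 km
Excess = (14398.1 − 10681.8) / 10681.8 = 3716.3 / 10681.8 = 34.79% ≈ 34.8%

34.8%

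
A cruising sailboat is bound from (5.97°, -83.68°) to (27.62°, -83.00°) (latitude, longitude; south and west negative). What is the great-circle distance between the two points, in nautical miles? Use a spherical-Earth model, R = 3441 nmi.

Haversine: a = sin²(Δφ/2)+cos φ₁ cos φ₂ sin²(Δλ/2) = 0.03530;  σ = 2·atan2(√a,√(1−a))
σ = 21.660° → d = Rσ = 3441·0.37803 = 1301 nmi

1301 nmi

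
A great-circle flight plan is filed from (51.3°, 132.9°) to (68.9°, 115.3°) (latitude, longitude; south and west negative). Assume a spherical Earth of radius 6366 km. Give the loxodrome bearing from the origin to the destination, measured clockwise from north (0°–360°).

Meridional parts: M(φ₁)=+1.0465, M(φ₂)=+1.6807 → ΔM = +0.6342;  Δλ = -0.3072 rad
tan C = Δλ / ΔM = -0.4843 → C = 334.16°

334.2°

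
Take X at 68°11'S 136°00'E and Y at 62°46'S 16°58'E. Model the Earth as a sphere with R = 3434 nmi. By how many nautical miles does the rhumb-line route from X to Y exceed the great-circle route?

449 nmi

Great circle: cos σ = sin φ₁ sin φ₂ + cos φ₁ cos φ₂ cos Δλ,  σ = 0.7334 rad → d_gc = 2518.4 nmi
Rhumb line: Δψ = +0.2287, q = Δφ/Δψ = 0.4134, d_rh = R√(Δφ²+q²Δλ²) = 2967.4 nmi
Excess = 2967.4 − 2518.4 = 449.0 ≈ 449 nmi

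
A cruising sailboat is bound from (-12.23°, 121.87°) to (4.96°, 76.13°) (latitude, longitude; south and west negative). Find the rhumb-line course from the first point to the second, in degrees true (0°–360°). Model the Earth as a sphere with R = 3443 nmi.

290.7°

Meridional parts: M(φ₁)=-0.2151, M(φ₂)=+0.0867 → ΔM = +0.3018;  Δλ = -0.7983 rad
tan C = Δλ / ΔM = -2.6454 → C = 290.71°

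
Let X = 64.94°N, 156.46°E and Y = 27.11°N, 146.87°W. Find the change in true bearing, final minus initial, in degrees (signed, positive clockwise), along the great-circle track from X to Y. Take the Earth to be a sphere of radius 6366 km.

At departure: θ₁ = atan2(sin Δλ cos φ₂, cos φ₁ sin φ₂ − sin φ₁ cos φ₂ cos Δλ) = 108.58°
At arrival: θ₂ = atan2(sin Δλ cos φ₁, −cos φ₂ sin φ₁ + sin φ₂ cos φ₁ cos Δλ) = 153.19°
Δθ = θ₂ − θ₁ = +44.6°

+44.6°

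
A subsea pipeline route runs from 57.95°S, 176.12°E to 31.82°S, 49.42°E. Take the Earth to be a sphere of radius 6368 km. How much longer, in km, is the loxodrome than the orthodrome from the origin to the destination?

1271 km

Great circle: cos σ = sin φ₁ sin φ₂ + cos φ₁ cos φ₂ cos Δλ,  σ = 1.3924 rad → d_gc = 8867.0 km
Rhumb line: Δψ = +0.6612, q = Δφ/Δψ = 0.6898, d_rh = R√(Δφ²+q²Δλ²) = 10137.8 km
Excess = 10137.8 − 8867.0 = 1270.8 ≈ 1271 km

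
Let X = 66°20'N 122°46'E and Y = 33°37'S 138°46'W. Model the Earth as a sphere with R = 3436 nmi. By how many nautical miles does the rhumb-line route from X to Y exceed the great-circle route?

Great circle: cos σ = sin φ₁ sin φ₂ + cos φ₁ cos φ₂ cos Δλ,  σ = 2.1607 rad → d_gc = 7424.2 nmi
Rhumb line: Δψ = -2.1866, q = Δφ/Δψ = 0.7978, d_rh = R√(Δφ²+q²Δλ²) = 7623.8 nmi
Excess = 7623.8 − 7424.2 = 199.6 ≈ 200 nmi

200 nmi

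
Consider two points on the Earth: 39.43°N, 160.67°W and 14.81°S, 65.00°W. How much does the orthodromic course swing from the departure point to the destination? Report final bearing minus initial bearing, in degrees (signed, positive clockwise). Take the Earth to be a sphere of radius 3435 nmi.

Initial bearing θ₁ = atan2(sin Δλ cos φ₂, cos φ₁ sin φ₂ − sin φ₁ cos φ₂ cos Δλ) = 98.09°
Final bearing θ₂ = (initial bearing from the destination back to the start) + 180° = 127.72°
Δθ = θ₂ − θ₁ = +29.6°

+29.6°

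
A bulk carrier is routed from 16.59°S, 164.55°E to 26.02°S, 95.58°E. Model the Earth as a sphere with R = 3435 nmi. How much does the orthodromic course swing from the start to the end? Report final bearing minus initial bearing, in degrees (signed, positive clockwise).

Initial bearing θ₁ = atan2(sin Δλ cos φ₂, cos φ₁ sin φ₂ − sin φ₁ cos φ₂ cos Δλ) = 248.62°
Final bearing θ₂ = (initial bearing from the destination back to the start) + 180° = 276.74°
Δθ = θ₂ − θ₁ = +28.1°

+28.1°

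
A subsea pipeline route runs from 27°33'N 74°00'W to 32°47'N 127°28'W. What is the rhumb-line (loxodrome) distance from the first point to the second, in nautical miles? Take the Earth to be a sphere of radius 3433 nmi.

Rhumb course C = atan2(Δλ, Δψ) with Δψ = ln[tan(π/4+φ₂/2)/tan(π/4+φ₁/2)] = +0.1057, Δλ = -0.9332 → C = 276.46°
d = R·|Δφ| / |cos C| = 3433·0.09134 / 0.11256 = 2786 nmi

2786 nmi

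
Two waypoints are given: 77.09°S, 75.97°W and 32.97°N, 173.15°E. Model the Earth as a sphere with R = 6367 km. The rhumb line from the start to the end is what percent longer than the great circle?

Great circle: σ = 2.2109 rad → d_gc = Rσ = 14076.6 km
Rhumb: Δφ = +1.9209, Δλ = -1.9352, Δψ = +2.7892, q = Δφ/Δψ = 0.6887 → d_rh = R√(Δφ²+q²Δλ²) = 14885.9 km
Excess = (14885.9 − 14076.6) / 14076.6 = 809.3 / 14076.6 = 5.749% ≈ 5.7%

5.7%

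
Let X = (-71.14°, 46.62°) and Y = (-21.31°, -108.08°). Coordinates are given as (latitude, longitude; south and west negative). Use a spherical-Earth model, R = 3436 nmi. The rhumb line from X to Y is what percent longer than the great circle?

Great circle: σ = 1.4991 rad → d_gc = Rσ = 5150.9 nmi
Rhumb: Δφ = +0.8697, Δλ = -2.7000, Δψ = +1.4144, q = Δφ/Δψ = 0.6149 → d_rh = R√(Δφ²+q²Δλ²) = 6439.7 nmi
Excess = (6439.7 − 5150.9) / 5150.9 = 1288.8 / 5150.9 = 25.02% ≈ 25.0%

25.0%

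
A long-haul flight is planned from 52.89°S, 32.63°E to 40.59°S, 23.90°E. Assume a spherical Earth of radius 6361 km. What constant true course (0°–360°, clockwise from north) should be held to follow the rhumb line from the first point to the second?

Δψ = ln[tan(π/4+φ₂/2)/tan(π/4+φ₁/2)] = +0.3152
Δλ = -0.1524 rad (taken the short way round)
course = atan2(Δλ, Δψ) = 334.20°

334.2°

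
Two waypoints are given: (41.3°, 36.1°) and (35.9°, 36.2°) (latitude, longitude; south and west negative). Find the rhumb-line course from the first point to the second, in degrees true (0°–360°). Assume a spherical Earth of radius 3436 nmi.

Δψ = ln[tan(π/4+φ₂/2)/tan(π/4+φ₁/2)] = -0.1207
Δλ = +0.0017 rad (taken the short way round)
course = atan2(Δλ, Δψ) = 179.17°

179.2°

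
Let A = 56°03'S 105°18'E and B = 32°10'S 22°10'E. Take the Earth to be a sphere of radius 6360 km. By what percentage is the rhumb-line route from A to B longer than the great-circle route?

Great circle: σ = 1.0493 rad → d_gc = Rσ = 6673.8 km
Rhumb: Δφ = +0.4168, Δλ = -1.4510, Δψ = +0.5931, q = Δφ/Δψ = 0.7028 → d_rh = R√(Δφ²+q²Δλ²) = 7006.1 km
Excess = (7006.1 − 6673.8) / 6673.8 = 332.3 / 6673.8 = 4.98% ≈ 5.0%

5.0%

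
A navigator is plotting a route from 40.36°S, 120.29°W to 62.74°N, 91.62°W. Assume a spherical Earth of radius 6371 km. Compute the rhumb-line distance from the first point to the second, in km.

11760 km

Δψ = ln[tan(π/4+φ₂/2)/tan(π/4+φ₁/2)] = +2.1880;  Δφ = +1.7994 rad,  Δλ = +0.5004 rad
q = Δφ/Δψ = 0.8224
d = R·√(Δφ² + q²Δλ²) = 6371·1.84589 = 11760 km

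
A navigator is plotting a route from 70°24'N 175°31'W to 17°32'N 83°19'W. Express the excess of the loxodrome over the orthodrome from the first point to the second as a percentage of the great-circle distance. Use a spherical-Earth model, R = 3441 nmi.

Great circle: σ = 1.2958 rad → d_gc = Rσ = 4458.9 nmi
Rhumb: Δφ = -0.9227, Δλ = +1.6092, Δψ = -1.4451, q = Δφ/Δψ = 0.6385 → d_rh = R√(Δφ²+q²Δλ²) = 4751.9 nmi
Excess = (4751.9 − 4458.9) / 4458.9 = 293.0 / 4458.9 = 6.57% ≈ 6.6%

6.6%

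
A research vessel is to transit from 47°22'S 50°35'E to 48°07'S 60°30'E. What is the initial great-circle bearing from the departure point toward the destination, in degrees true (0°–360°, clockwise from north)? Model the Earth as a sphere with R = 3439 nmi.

100.1°

N = sin Δλ·cos φ₂ = +0.1150;  D = cos φ₁ sin φ₂ − sin φ₁ cos φ₂ cos Δλ = -0.0204
initial course = atan2(N, D) = 100.07°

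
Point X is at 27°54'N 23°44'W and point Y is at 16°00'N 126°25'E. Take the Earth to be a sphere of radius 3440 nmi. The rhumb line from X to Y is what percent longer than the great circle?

9.4%

Great circle: σ = 2.2241 rad → d_gc = Rσ = 7651.0 nmi
Rhumb: Δφ = -0.2077, Δλ = +2.6206, Δψ = -0.2245, q = Δφ/Δψ = 0.9253 → d_rh = R√(Δφ²+q²Δλ²) = 8372.0 nmi
Excess = (8372.0 − 7651.0) / 7651.0 = 721.0 / 7651.0 = 9.42% ≈ 9.4%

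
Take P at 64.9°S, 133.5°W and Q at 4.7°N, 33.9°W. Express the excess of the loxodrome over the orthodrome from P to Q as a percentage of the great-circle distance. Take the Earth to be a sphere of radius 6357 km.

Great circle: σ = 1.7160 rad → d_gc = Rσ = 10908.7 km
Rhumb: Δφ = +1.2147, Δλ = +1.7383, Δψ = +1.5845, q = Δφ/Δψ = 0.7667 → d_rh = R√(Δφ²+q²Δλ²) = 11463.4 km
Excess = (11463.4 − 10908.7) / 10908.7 = 554.7 / 10908.7 = 5.08% ≈ 5.1%

5.1%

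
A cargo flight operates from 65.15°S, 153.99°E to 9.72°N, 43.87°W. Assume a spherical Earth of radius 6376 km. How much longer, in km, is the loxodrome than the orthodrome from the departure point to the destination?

2590 km

Great circle: cos σ = sin φ₁ sin φ₂ + cos φ₁ cos φ₂ cos Δλ,  σ = 2.1501 rad → d_gc = 13709.1 km
Rhumb line: Δψ = +1.6831, q = Δφ/Δψ = 0.7764, d_rh = R√(Δφ²+q²Δλ²) = 16298.7 km
Excess = 16298.7 − 13709.1 = 2589.6 ≈ 2590 km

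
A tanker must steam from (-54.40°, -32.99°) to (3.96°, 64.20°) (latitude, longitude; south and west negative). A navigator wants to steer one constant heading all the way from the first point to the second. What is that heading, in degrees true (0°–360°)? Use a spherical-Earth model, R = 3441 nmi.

Δψ = ln[tan(π/4+φ₂/2)/tan(π/4+φ₁/2)] = +1.2053
Δλ = +1.6963 rad (taken the short way round)
course = atan2(Δλ, Δψ) = 54.60°

54.6°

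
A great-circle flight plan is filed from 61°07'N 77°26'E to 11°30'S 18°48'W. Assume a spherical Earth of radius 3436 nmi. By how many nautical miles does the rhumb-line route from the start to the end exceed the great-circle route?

221 nmi

Great circle: cos σ = sin φ₁ sin φ₂ + cos φ₁ cos φ₂ cos Δλ,  σ = 1.7987 rad → d_gc = 6180.42 nmi
Rhumb line: Δψ = -1.5587, q = Δφ/Δψ = 0.8131, d_rh = R√(Δφ²+q²Δλ²) = 6401.90 nmi
Excess = 6401.90 − 6180.42 = 221.48 ≈ 221 nmi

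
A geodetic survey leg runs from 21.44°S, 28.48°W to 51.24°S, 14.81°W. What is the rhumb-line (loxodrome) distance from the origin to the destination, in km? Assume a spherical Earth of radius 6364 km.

Δψ = ln[tan(π/4+φ₂/2)/tan(π/4+φ₁/2)] = -0.6615;  Δφ = -0.5201 rad,  Δλ = +0.2386 rad
q = Δφ/Δψ = 0.7862
d = R·√(Δφ² + q²Δλ²) = 6364·0.55290 = 3519 km

3519 km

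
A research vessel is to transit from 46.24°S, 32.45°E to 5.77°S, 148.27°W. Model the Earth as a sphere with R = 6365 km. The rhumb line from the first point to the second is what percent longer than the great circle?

26.0%

Great circle: σ = 2.2338 rad → d_gc = Rσ = 14218.0 km
Rhumb: Δφ = +0.7063, Δλ = +3.1290, Δψ = +0.8114, q = Δφ/Δψ = 0.8705 → d_rh = R√(Δφ²+q²Δλ²) = 17909.9 km
Excess = (17909.9 − 14218.0) / 14218.0 = 3691.9 / 14218.0 = 25.97% ≈ 26.0%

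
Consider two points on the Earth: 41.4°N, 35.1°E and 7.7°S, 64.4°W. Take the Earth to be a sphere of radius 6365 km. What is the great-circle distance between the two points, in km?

cos σ = sin φ₁ sin φ₂ + cos φ₁ cos φ₂ cos Δλ
      = sin(41.40°)sin(-7.70°) + cos(41.40°)cos(-7.70°)cos(-99.50°) = -0.2113
σ = 102.198° → d = Rσ = 6365·1.78370 = 11353 km

11353 km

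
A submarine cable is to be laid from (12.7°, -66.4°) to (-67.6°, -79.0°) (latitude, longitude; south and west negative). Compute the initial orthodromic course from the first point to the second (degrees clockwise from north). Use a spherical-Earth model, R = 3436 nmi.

184.8°

N = sin Δλ·cos φ₂ = -0.0831;  D = cos φ₁ sin φ₂ − sin φ₁ cos φ₂ cos Δλ = -0.9837
initial course = atan2(N, D) = 184.83°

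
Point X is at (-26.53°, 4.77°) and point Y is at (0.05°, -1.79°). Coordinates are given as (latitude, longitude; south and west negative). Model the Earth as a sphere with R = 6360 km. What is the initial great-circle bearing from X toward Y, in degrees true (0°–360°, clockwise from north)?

θ = atan2( sin Δλ·cos φ₂ ,  cos φ₁ sin φ₂ − sin φ₁ cos φ₂ cos Δλ )
  = atan2(-0.1142, +0.4445) = 345.59°

345.6°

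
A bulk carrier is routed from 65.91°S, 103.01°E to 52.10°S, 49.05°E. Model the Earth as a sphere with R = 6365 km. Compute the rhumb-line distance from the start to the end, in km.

3403 km

Rhumb course C = atan2(Δλ, Δψ) with Δψ = ln[tan(π/4+φ₂/2)/tan(π/4+φ₁/2)] = +0.4757, Δλ = -0.9418 → C = 296.80°
d = R·|Δφ| / |cos C| = 6365·0.24103 / 0.45085 = 3403 km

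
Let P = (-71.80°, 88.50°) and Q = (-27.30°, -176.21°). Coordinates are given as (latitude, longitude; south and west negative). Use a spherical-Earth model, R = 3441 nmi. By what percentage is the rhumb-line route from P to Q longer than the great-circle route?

8.0%

Great circle: σ = 1.1482 rad → d_gc = Rσ = 3951.0 nmi
Rhumb: Δφ = +0.7767, Δλ = +1.6631, Δψ = +1.3359, q = Δφ/Δψ = 0.5814 → d_rh = R√(Δφ²+q²Δλ²) = 4267.6 nmi
Excess = (4267.6 − 3951.0) / 3951.0 = 316.6 / 3951.0 = 8.01% ≈ 8.0%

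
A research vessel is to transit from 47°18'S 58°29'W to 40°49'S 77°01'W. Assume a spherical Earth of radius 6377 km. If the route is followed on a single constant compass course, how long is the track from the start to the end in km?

Δψ = ln[tan(π/4+φ₂/2)/tan(π/4+φ₁/2)] = +0.1577;  Δφ = +0.1132 rad,  Δλ = -0.3235 rad
q = Δφ/Δψ = 0.7175
d = R·√(Δφ² + q²Δλ²) = 6377·0.25821 = 1647 km

1647 km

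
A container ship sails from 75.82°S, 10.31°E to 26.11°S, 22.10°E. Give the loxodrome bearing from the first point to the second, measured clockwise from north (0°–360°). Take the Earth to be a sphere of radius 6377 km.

Meridional parts: M(φ₁)=-2.0844, M(φ₂)=-0.4723 → ΔM = +1.6121;  Δλ = +0.2058 rad
tan C = Δλ / ΔM = +0.1276 → C = 7.27°

7.3°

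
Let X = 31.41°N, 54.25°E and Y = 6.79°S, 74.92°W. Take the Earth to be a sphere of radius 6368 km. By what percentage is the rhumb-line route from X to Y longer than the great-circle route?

Great circle: σ = 2.2104 rad → d_gc = Rσ = 14076.0 km
Rhumb: Δφ = -0.6667, Δλ = -2.2544, Δψ = -0.6967, q = Δφ/Δψ = 0.9569 → d_rh = R√(Δφ²+q²Δλ²) = 14379.2 km
Excess = (14379.2 − 14076.0) / 14076.0 = 303.2 / 14076.0 = 2.154% ≈ 2.2%

2.2%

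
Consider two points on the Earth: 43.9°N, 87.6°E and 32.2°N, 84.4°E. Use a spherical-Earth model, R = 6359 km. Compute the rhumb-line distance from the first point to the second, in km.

Δψ = ln[tan(π/4+φ₂/2)/tan(π/4+φ₁/2)] = -0.2603;  Δφ = -0.2042 rad,  Δλ = -0.0559 rad
q = Δφ/Δψ = 0.7844
d = R·√(Δφ² + q²Δλ²) = 6359·0.20885 = 1328 km

1328 km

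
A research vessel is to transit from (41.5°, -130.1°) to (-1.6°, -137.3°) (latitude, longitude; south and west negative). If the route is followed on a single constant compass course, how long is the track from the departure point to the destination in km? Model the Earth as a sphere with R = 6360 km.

Rhumb course C = atan2(Δλ, Δψ) with Δψ = ln[tan(π/4+φ₂/2)/tan(π/4+φ₁/2)] = -0.8254, Δλ = -0.1257 → C = 188.66°
d = R·|Δφ| / |cos C| = 6360·0.75224 / 0.98861 = 4839 km

4839 km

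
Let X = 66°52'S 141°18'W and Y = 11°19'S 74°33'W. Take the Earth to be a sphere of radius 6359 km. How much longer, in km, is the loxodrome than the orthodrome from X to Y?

217 km

Great circle: cos σ = sin φ₁ sin φ₂ + cos φ₁ cos φ₂ cos Δλ,  σ = 1.2318 rad → d_gc = 7833.1 km
Rhumb line: Δψ = +1.3876, q = Δφ/Δψ = 0.6987, d_rh = R√(Δφ²+q²Δλ²) = 8050.1 km
Excess = 8050.1 − 7833.1 = 217.0 ≈ 217 km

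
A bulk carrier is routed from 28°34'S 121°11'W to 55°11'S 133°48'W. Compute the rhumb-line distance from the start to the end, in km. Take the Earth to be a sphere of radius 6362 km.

3126 km

Δψ = ln[tan(π/4+φ₂/2)/tan(π/4+φ₁/2)] = -0.6392;  Δφ = -0.4645 rad,  Δλ = -0.2202 rad
q = Δφ/Δψ = 0.7268
d = R·√(Δφ² + q²Δλ²) = 6362·0.49134 = 3126 km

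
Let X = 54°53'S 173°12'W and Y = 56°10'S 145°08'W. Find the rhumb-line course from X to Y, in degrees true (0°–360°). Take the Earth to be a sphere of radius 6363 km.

Δψ = ln[tan(π/4+φ₂/2)/tan(π/4+φ₁/2)] = -0.0396
Δλ = +0.4899 rad (taken the short way round)
course = atan2(Δλ, Δψ) = 94.62°

94.6°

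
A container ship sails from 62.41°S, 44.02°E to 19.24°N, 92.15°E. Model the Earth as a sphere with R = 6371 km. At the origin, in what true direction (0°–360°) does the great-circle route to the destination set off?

44.7°

N = sin Δλ·cos φ₂ = +0.7031;  D = cos φ₁ sin φ₂ − sin φ₁ cos φ₂ cos Δλ = +0.7111
initial course = atan2(N, D) = 44.67°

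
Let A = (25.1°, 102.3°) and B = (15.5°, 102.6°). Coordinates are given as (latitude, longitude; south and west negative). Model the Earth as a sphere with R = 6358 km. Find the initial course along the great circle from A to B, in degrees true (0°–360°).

θ = atan2( sin Δλ·cos φ₂ ,  cos φ₁ sin φ₂ − sin φ₁ cos φ₂ cos Δλ )
  = atan2(+0.0050, -0.1668) = 178.27°

178.3°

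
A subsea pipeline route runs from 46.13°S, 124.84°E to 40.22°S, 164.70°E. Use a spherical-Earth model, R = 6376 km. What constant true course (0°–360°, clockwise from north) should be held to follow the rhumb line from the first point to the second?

Meridional parts: M(φ₁)=-0.9095, M(φ₂)=-0.7679 → ΔM = +0.1416;  Δλ = +0.6957 rad
tan C = Δλ / ΔM = +4.9125 → C = 78.49°

78.5°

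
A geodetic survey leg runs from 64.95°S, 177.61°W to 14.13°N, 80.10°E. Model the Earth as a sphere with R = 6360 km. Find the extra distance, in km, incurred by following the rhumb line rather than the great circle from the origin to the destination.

Great circle: cos σ = sin φ₁ sin φ₂ + cos φ₁ cos φ₂ cos Δλ,  σ = 1.8845 rad → d_gc = 11985.3 km
Rhumb line: Δψ = +1.7535, q = Δφ/Δψ = 0.7871, d_rh = R√(Δφ²+q²Δλ²) = 12527.0 km
Excess = 12527.0 − 11985.3 = 541.7 ≈ 542 km

542 km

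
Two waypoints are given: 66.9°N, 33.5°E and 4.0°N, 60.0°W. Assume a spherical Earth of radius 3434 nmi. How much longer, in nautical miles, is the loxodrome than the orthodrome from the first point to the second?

Great circle: cos σ = sin φ₁ sin φ₂ + cos φ₁ cos φ₂ cos Δλ,  σ = 1.5305 rad → d_gc = 5255.8 nmi
Rhumb line: Δψ = -1.5180, q = Δφ/Δψ = 0.7232, d_rh = R√(Δφ²+q²Δλ²) = 5535.0 nmi
Excess = 5535.0 − 5255.8 = 279.2 ≈ 279 nmi

279 nmi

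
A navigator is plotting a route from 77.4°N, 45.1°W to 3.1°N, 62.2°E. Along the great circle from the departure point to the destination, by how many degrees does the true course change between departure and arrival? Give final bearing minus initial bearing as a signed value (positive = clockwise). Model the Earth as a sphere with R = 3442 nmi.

At departure: θ₁ = atan2(sin Δλ cos φ₂, cos φ₁ sin φ₂ − sin φ₁ cos φ₂ cos Δλ) = 72.45°
At arrival: θ₂ = atan2(sin Δλ cos φ₁, −cos φ₂ sin φ₁ + sin φ₂ cos φ₁ cos Δλ) = 167.98°
Δθ = θ₂ − θ₁ = +95.5°

+95.5°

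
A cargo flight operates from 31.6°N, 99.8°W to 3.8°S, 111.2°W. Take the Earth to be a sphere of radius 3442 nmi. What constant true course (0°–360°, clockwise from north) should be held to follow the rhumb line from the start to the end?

Δψ = ln[tan(π/4+φ₂/2)/tan(π/4+φ₁/2)] = -0.6482
Δλ = -0.1990 rad (taken the short way round)
course = atan2(Δλ, Δψ) = 197.06°

197.1°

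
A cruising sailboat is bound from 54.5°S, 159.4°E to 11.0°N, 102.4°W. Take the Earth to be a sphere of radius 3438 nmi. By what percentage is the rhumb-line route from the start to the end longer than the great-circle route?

2.9%

Great circle: σ = 1.8097 rad → d_gc = Rσ = 6221.8 nmi
Rhumb: Δφ = +1.1432, Δλ = +1.7139, Δψ = +1.3323, q = Δφ/Δψ = 0.8581 → d_rh = R√(Δφ²+q²Δλ²) = 6404.0 nmi
Excess = (6404.0 − 6221.8) / 6221.8 = 182.2 / 6221.8 = 2.93% ≈ 2.9%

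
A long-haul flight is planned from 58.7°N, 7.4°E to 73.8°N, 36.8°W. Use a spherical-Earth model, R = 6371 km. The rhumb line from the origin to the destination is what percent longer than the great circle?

Great circle: σ = 0.3912 rad → d_gc = Rσ = 2492.5 km
Rhumb: Δφ = +0.2635, Δλ = -0.7714, Δψ = +0.6772, q = Δφ/Δψ = 0.3892 → d_rh = R√(Δφ²+q²Δλ²) = 2545.1 km
Excess = (2545.1 − 2492.5) / 2492.5 = 52.6 / 2492.5 = 2.11% ≈ 2.1%

2.1%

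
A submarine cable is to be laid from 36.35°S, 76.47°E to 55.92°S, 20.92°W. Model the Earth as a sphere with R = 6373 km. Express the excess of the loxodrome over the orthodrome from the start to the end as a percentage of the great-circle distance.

Great circle: σ = 1.1231 rad → d_gc = Rσ = 7157.6 km
Rhumb: Δφ = -0.3416, Δλ = -1.6998, Δψ = -0.5007, q = Δφ/Δψ = 0.6821 → d_rh = R√(Δφ²+q²Δλ²) = 7703.4 km
Excess = (7703.4 − 7157.6) / 7157.6 = 545.8 / 7157.6 = 7.63% ≈ 7.6%

7.6%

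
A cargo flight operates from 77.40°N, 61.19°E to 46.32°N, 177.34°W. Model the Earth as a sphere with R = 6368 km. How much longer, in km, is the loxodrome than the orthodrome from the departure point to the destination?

962 km

Great circle: cos σ = sin φ₁ sin φ₂ + cos φ₁ cos φ₂ cos Δλ,  σ = 0.8929 rad → d_gc = 5686.1 km
Rhumb line: Δψ = -1.2893, q = Δφ/Δψ = 0.4207, d_rh = R√(Δφ²+q²Δλ²) = 6648.0 km
Excess = 6648.0 − 5686.1 = 961.9 ≈ 962 km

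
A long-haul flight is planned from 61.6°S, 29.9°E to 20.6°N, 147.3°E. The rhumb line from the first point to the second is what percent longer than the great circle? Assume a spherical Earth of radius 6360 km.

4.9%

Great circle: σ = 2.1111 rad → d_gc = Rσ = 13426.5 km
Rhumb: Δφ = +1.4347, Δλ = +2.0490, Δψ = +1.7418, q = Δφ/Δψ = 0.8237 → d_rh = R√(Δφ²+q²Δλ²) = 14088.1 km
Excess = (14088.1 − 13426.5) / 13426.5 = 661.6 / 13426.5 = 4.93% ≈ 4.9%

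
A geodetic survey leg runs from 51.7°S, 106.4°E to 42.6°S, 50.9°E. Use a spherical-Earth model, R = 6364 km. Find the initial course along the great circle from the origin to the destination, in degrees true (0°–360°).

261.3°

N = sin Δλ·cos φ₂ = -0.6066;  D = cos φ₁ sin φ₂ − sin φ₁ cos φ₂ cos Δλ = -0.0923
initial course = atan2(N, D) = 261.35°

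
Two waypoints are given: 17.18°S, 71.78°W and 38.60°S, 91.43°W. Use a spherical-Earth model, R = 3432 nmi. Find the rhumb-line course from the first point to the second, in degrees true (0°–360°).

Meridional parts: M(φ₁)=-0.3044, M(φ₂)=-0.7313 → ΔM = -0.4269;  Δλ = -0.3430 rad
tan C = Δλ / ΔM = +0.8034 → C = 218.78°

218.8°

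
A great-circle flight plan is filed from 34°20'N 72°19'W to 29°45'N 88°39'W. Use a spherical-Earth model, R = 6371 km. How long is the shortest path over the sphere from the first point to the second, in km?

1619 km

Haversine: a = sin²(Δφ/2)+cos φ₁ cos φ₂ sin²(Δλ/2) = 0.01607;  σ = 2·atan2(√a,√(1−a))
σ = 14.564° → d = Rσ = 6371·0.25419 = 1619 km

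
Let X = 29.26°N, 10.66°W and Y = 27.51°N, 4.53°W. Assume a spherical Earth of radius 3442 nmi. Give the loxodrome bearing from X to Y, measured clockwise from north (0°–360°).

108.0°

Δψ = ln[tan(π/4+φ₂/2)/tan(π/4+φ₁/2)] = -0.0347
Δλ = +0.1070 rad (taken the short way round)
course = atan2(Δλ, Δψ) = 107.98°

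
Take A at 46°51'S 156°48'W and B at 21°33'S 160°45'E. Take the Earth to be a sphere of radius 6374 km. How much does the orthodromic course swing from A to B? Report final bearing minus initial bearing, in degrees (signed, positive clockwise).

+25.2°

At departure: θ₁ = atan2(sin Δλ cos φ₂, cos φ₁ sin φ₂ − sin φ₁ cos φ₂ cos Δλ) = 291.67°
At arrival: θ₂ = atan2(sin Δλ cos φ₁, −cos φ₂ sin φ₁ + sin φ₂ cos φ₁ cos Δλ) = 316.90°
Δθ = θ₂ − θ₁ = +25.2°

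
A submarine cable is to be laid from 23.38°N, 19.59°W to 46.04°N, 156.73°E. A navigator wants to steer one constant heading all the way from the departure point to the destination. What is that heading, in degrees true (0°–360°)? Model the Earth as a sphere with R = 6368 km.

81.0°

Δψ = ln[tan(π/4+φ₂/2)/tan(π/4+φ₁/2)] = +0.4874
Δλ = +3.0774 rad (taken the short way round)
course = atan2(Δλ, Δψ) = 81.00°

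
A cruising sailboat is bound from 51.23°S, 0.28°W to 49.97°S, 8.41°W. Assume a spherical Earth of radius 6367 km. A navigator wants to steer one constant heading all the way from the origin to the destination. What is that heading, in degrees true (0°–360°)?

283.7°

Δψ = ln[tan(π/4+φ₂/2)/tan(π/4+φ₁/2)] = +0.0346
Δλ = -0.1419 rad (taken the short way round)
course = atan2(Δλ, Δψ) = 283.72°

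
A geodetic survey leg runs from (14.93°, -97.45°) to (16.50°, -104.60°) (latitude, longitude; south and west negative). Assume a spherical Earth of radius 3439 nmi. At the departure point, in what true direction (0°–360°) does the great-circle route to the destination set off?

θ = atan2( sin Δλ·cos φ₂ ,  cos φ₁ sin φ₂ − sin φ₁ cos φ₂ cos Δλ )
  = atan2(-0.1193, +0.0293) = 283.80°

283.8°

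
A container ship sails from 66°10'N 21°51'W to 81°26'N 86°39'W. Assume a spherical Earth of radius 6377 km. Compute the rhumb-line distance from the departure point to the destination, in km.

2516 km

Rhumb course C = atan2(Δλ, Δψ) with Δψ = ln[tan(π/4+φ₂/2)/tan(π/4+φ₁/2)] = +1.0359, Δλ = -1.1310 → C = 312.49°
d = R·|Δφ| / |cos C| = 6377·0.26645 / 0.67543 = 2516 km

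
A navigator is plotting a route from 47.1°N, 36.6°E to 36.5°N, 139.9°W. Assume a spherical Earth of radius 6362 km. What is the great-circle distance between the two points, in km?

10698 km

Haversine: a = sin²(Δφ/2)+cos φ₁ cos φ₂ sin²(Δλ/2) = 0.55522;  σ = 2·atan2(√a,√(1−a))
σ = 96.341° → d = Rσ = 6362·1.68147 = 10698 km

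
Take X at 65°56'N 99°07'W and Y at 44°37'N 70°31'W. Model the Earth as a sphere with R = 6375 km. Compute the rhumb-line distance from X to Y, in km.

2952 km

Rhumb course C = atan2(Δλ, Δψ) with Δψ = ln[tan(π/4+φ₂/2)/tan(π/4+φ₁/2)] = -0.6737, Δλ = +0.4992 → C = 143.47°
d = R·|Δφ| / |cos C| = 6375·0.37205 / 0.80350 = 2952 km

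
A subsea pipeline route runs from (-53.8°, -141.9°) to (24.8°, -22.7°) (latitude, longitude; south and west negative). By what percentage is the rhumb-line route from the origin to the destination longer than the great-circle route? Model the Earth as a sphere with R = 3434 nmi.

3.0%

Great circle: σ = 2.2143 rad → d_gc = Rσ = 7604.1 nmi
Rhumb: Δφ = +1.3718, Δλ = +2.0804, Δψ = +1.5653, q = Δφ/Δψ = 0.8764 → d_rh = R√(Δφ²+q²Δλ²) = 7835.5 nmi
Excess = (7835.5 − 7604.1) / 7604.1 = 231.4 / 7604.1 = 3.04% ≈ 3.0%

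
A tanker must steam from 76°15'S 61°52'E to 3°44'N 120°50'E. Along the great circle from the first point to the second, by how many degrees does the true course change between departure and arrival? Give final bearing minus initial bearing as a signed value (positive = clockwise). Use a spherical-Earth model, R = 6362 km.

-47.2°

Initial bearing θ₁ = atan2(sin Δλ cos φ₂, cos φ₁ sin φ₂ − sin φ₁ cos φ₂ cos Δλ) = 58.93°
Final bearing θ₂ = (initial bearing from the destination back to the start) + 180° = 11.77°
Δθ = θ₂ − θ₁ = -47.2°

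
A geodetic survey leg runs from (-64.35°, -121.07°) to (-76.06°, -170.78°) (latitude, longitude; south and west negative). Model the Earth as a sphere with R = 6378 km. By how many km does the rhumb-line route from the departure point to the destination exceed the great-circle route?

Great circle: cos σ = sin φ₁ sin φ₂ + cos φ₁ cos φ₂ cos Δλ,  σ = 0.3412 rad → d_gc = 2176.43 km
Rhumb line: Δψ = -0.6217, q = Δφ/Δψ = 0.3287, d_rh = R√(Δφ²+q²Δλ²) = 2237.86 km
Excess = 2237.86 − 2176.43 = 61.43 ≈ 61 km

61 km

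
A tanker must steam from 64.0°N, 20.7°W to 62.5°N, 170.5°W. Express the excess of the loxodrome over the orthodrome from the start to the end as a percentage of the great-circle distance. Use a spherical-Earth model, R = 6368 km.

Great circle: σ = 0.8991 rad → d_gc = Rσ = 5725.6 km
Rhumb: Δφ = -0.0262, Δλ = -2.6145, Δψ = -0.0582, q = Δφ/Δψ = 0.4500 → d_rh = R√(Δφ²+q²Δλ²) = 7493.7 km
Excess = (7493.7 − 5725.6) / 5725.6 = 1768.1 / 5725.6 = 30.88% ≈ 30.9%

30.9%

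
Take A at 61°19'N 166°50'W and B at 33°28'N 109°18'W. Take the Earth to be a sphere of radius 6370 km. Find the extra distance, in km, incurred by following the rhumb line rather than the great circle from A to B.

Great circle: cos σ = sin φ₁ sin φ₂ + cos φ₁ cos φ₂ cos Δλ,  σ = 0.7972 rad → d_gc = 5078.1 km
Rhumb line: Δψ = -0.7434, q = Δφ/Δψ = 0.6539, d_rh = R√(Δφ²+q²Δλ²) = 5203.7 km
Excess = 5203.7 − 5078.1 = 125.6 ≈ 126 km

126 km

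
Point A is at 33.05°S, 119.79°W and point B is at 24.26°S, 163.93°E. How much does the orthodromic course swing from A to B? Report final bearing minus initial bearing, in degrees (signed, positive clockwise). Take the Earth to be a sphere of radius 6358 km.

+41.4°

At departure: θ₁ = atan2(sin Δλ cos φ₂, cos φ₁ sin φ₂ − sin φ₁ cos φ₂ cos Δλ) = 255.66°
At arrival: θ₂ = atan2(sin Δλ cos φ₁, −cos φ₂ sin φ₁ + sin φ₂ cos φ₁ cos Δλ) = 297.04°
Δθ = θ₂ − θ₁ = +41.4°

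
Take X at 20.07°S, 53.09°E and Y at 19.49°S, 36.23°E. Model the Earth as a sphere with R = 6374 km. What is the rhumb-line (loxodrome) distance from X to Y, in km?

1766 km

Δψ = ln[tan(π/4+φ₂/2)/tan(π/4+φ₁/2)] = +0.0108;  Δφ = +0.0101 rad,  Δλ = -0.2943 rad
q = Δφ/Δψ = 0.9410
d = R·√(Δφ² + q²Δλ²) = 6374·0.27708 = 1766 km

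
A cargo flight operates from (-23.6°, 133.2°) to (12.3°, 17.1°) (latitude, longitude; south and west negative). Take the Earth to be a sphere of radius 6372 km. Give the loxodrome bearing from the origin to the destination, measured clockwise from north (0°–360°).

287.5°

Δψ = ln[tan(π/4+φ₂/2)/tan(π/4+φ₁/2)] = +0.6404
Δλ = -2.0263 rad (taken the short way round)
course = atan2(Δλ, Δψ) = 287.54°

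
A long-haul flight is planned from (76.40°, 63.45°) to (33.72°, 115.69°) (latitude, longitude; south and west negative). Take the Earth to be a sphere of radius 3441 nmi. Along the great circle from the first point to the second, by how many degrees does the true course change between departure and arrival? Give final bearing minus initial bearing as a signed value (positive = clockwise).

+46.7°

At departure: θ₁ = atan2(sin Δλ cos φ₂, cos φ₁ sin φ₂ − sin φ₁ cos φ₂ cos Δλ) = 119.00°
At arrival: θ₂ = atan2(sin Δλ cos φ₁, −cos φ₂ sin φ₁ + sin φ₂ cos φ₁ cos Δλ) = 165.68°
Δθ = θ₂ − θ₁ = +46.7°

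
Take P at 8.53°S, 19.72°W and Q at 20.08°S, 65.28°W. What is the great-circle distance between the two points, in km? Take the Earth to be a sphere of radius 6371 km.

5056 km

Haversine: a = sin²(Δφ/2)+cos φ₁ cos φ₂ sin²(Δλ/2) = 0.14937;  σ = 2·atan2(√a,√(1−a))
σ = 45.472° → d = Rσ = 6371·0.79364 = 5056 km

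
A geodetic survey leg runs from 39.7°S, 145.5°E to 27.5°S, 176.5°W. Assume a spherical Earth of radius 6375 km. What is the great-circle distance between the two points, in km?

3741 km

Haversine: a = sin²(Δφ/2)+cos φ₁ cos φ₂ sin²(Δλ/2) = 0.08363;  σ = 2·atan2(√a,√(1−a))
σ = 33.619° → d = Rσ = 6375·0.58676 = 3741 km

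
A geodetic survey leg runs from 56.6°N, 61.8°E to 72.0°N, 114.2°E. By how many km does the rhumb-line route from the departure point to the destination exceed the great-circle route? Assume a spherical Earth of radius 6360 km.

84 km

Great circle: cos σ = sin φ₁ sin φ₂ + cos φ₁ cos φ₂ cos Δλ,  σ = 0.4561 rad → d_gc = 2900.8 km
Rhumb line: Δψ = +0.6388, q = Δφ/Δψ = 0.4208, d_rh = R√(Δφ²+q²Δλ²) = 2985.2 km
Excess = 2985.2 − 2900.8 = 84.4 ≈ 84 km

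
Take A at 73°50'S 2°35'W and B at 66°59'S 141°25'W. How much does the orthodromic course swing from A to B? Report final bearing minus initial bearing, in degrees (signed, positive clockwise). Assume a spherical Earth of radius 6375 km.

+136.6°

At departure: θ₁ = atan2(sin Δλ cos φ₂, cos φ₁ sin φ₂ − sin φ₁ cos φ₂ cos Δλ) = 205.53°
At arrival: θ₂ = atan2(sin Δλ cos φ₁, −cos φ₂ sin φ₁ + sin φ₂ cos φ₁ cos Δλ) = 342.13°
Δθ = θ₂ − θ₁ = +136.6°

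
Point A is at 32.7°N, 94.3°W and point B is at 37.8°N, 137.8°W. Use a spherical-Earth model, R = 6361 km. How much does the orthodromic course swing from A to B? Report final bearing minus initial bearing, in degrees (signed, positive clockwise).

-26.0°

At departure: θ₁ = atan2(sin Δλ cos φ₂, cos φ₁ sin φ₂ − sin φ₁ cos φ₂ cos Δλ) = 290.76°
At arrival: θ₂ = atan2(sin Δλ cos φ₁, −cos φ₂ sin φ₁ + sin φ₂ cos φ₁ cos Δλ) = 264.80°
Δθ = θ₂ − θ₁ = -26.0°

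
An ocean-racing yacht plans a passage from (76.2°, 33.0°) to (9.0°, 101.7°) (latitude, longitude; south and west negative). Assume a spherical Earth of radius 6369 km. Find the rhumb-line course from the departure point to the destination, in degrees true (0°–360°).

148.5°

Meridional parts: M(φ₁)=+2.1119, M(φ₂)=+0.1577 → ΔM = -1.9541;  Δλ = +1.1990 rad
tan C = Δλ / ΔM = -0.6136 → C = 148.47°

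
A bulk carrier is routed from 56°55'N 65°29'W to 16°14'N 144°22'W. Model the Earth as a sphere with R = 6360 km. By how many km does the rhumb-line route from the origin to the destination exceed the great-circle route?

271 km

Great circle: cos σ = sin φ₁ sin φ₂ + cos φ₁ cos φ₂ cos Δλ,  σ = 1.2289 rad → d_gc = 7815.8 km
Rhumb line: Δψ = -0.9268, q = Δφ/Δψ = 0.7661, d_rh = R√(Δφ²+q²Δλ²) = 8086.8 km
Excess = 8086.8 − 7815.8 = 271.0 ≈ 271 km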